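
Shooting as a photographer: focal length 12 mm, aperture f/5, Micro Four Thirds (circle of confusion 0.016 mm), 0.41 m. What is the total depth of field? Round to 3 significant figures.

Hyperfocal distance H = f²/(N·c) + f = 12²/(5 × 0.016) + 12 = 144/0.08 + 12 ≈ 1812.0 mm ≈ 1.812 m.
Near limit Dn = s·(H − f)/(H + s − 2f) = 410 × (1812.0 − 12) / (1812.0 + 410 − 2 × 12) = 410 × 1800.0 / 2198.0 ≈ 335.76 mm.
Far limit Df = s·(H − f)/(H − s) = 410 × (1812.0 − 12) / (1812.0 − 410) = 410 × 1800.0 / 1402.0 ≈ 526.39 mm.
Depth of field = Df − Dn = 526.39 − 335.76 ≈ 190.63 mm.

191 mm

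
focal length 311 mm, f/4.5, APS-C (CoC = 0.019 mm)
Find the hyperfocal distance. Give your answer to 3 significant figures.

Hyperfocal distance H = f²/(N·c) + f = 311²/(4.5 × 0.019) + 311 = 96721/0.0855 + 311 ≈ 1131550.8 mm ≈ 1130 m.

1130 m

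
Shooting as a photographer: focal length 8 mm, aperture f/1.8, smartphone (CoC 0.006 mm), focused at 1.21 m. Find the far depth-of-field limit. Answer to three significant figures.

1.52 m

Hyperfocal distance H = f²/(N·c) + f = 8²/(1.8 × 0.006) + 8 = 64/0.0108 + 8 ≈ 5933.9 mm ≈ 5.934 m.
Far limit Df = s·(H − f)/(H − s) = 1210 × (5933.9 − 8) / (5933.9 − 1210) = 1210 × 5925.9 / 4723.9 ≈ 1517.9 mm ≈ 1.52 m.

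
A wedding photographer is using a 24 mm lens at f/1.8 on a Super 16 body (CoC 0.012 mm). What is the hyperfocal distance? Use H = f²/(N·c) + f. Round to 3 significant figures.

Hyperfocal distance H = f²/(N·c) + f = 24²/(1.8 × 0.012) + 24 = 576/0.0216 + 24 ≈ 26690.7 mm ≈ 26.7 m.

26.7 m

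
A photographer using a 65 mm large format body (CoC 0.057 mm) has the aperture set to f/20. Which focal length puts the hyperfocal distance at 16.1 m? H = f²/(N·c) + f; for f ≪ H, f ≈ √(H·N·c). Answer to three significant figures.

From H = f²/(N·c) + f, with f ≪ H: f ≈ √(H·N·c) = √(16100 × 20 × 0.057) = √18354 ≈ 135.5 mm.
Exact: f² + N·c·f − N·c·H = 0 ⇒ f = (−N·c + √((N·c)² + 4·N·c·H))/2 = (−1.14 + √73417)/2 ≈ 134.91 mm ≈ 135 mm.

135 mm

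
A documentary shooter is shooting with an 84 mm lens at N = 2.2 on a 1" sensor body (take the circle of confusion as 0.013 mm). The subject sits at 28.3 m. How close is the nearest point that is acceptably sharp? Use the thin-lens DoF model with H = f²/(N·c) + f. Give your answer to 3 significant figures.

Hyperfocal distance H = f²/(N·c) + f = 84²/(2.2 × 0.013) + 84 = 7056/0.0286 + 84 ≈ 246797.3 mm ≈ 246.8 m.
Near limit Dn = s·(H − f)/(H + s − 2f) = 28300 × (246797.3 − 84) / (246797.3 + 28300 − 2 × 84) = 28300 × 246713.3 / 274929.3 ≈ 25396 mm ≈ 25.4 m.

25.4 m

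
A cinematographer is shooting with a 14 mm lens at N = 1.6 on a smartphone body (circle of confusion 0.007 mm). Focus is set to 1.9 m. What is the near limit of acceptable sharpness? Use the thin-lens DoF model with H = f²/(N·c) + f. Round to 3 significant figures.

1.72 m

Hyperfocal distance H = f²/(N·c) + f = 14²/(1.6 × 0.007) + 14 = 196/0.0112 + 14 ≈ 17514.0 mm ≈ 17.51 m.
Near limit Dn = s·(H − f)/(H + s − 2f) = 1900 × (17514.0 − 14) / (17514.0 + 1900 − 2 × 14) = 1900 × 17500.0 / 19386.0 ≈ 1715.2 mm ≈ 1.72 m.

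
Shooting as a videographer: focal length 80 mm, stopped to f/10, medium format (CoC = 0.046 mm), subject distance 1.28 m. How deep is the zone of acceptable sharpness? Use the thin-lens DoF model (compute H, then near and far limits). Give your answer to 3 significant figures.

222 mm

Hyperfocal distance H = f²/(N·c) + f = 80²/(10 × 0.046) + 80 = 6400/0.46 + 80 ≈ 13993.0 mm ≈ 13.99 m.
Near limit Dn = s·(H − f)/(H + s − 2f) = 1280 × (13993.0 − 80) / (13993.0 + 1280 − 2 × 80) = 1280 × 13913.0 / 15113.0 ≈ 1178.37 mm.
Far limit Df = s·(H − f)/(H − s) = 1280 × (13993.0 − 80) / (13993.0 − 1280) = 1280 × 13913.0 / 12713.0 ≈ 1400.82 mm.
Depth of field = Df − Dn = 1400.82 − 1178.37 ≈ 222.45 mm.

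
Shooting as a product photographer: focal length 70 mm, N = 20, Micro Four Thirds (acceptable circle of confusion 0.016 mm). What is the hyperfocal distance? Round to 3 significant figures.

Hyperfocal distance H = f²/(N·c) + f = 70²/(20 × 0.016) + 70 = 4900/0.32 + 70 ≈ 15382.5 mm ≈ 15.4 m.

15.4 m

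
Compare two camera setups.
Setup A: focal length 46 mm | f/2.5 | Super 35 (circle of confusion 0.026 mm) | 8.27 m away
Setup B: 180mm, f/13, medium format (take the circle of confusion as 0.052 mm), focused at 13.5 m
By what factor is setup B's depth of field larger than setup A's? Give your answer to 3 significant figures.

Setup A: H = 46²/(2.5×0.026) + 46 ≈ 32599.8 mm; DoF = Df − Dn = 11065.4 − 6602.1 ≈ 4463.3 mm.
Setup B: H = 180²/(13×0.052) + 180 ≈ 48109.0 mm; DoF = Df − Dn = 18695.8 − 10564.1 ≈ 8131.7 mm.
Ratio = 8131.7 / 4463.3 ≈ 1.82.

1.82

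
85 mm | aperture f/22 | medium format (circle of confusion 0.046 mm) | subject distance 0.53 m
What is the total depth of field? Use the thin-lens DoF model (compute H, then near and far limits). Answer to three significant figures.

66.3 mm

Hyperfocal distance H = f²/(N·c) + f = 85²/(22 × 0.046) + 85 = 7225/1.012 + 85 ≈ 7224.3 mm ≈ 7.224 m.
Near limit Dn = s·(H − f)/(H + s − 2f) = 530 × (7224.3 − 85) / (7224.3 + 530 − 2 × 85) = 530 × 7139.3 / 7584.3 ≈ 498.903 mm.
Far limit Df = s·(H − f)/(H − s) = 530 × (7224.3 − 85) / (7224.3 − 530) = 530 × 7139.3 / 6694.3 ≈ 565.231 mm.
Depth of field = Df − Dn = 565.231 − 498.903 ≈ 66.328 mm.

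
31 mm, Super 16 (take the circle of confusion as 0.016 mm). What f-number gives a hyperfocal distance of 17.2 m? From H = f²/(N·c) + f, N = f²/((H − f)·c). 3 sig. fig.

f/3.50

Rearrange H = f²/(N·c) + f for N: N = f² / ((H − f)·c).
N = 31² / ((17200 − 31) × 0.016) = 961 / 274.7 ≈ 3.50.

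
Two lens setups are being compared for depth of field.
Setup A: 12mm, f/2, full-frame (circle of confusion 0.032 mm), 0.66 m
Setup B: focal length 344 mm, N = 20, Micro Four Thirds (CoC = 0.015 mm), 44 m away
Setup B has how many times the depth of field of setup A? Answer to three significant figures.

23.8

Setup A: H = 12²/(2×0.032) + 12 ≈ 2262.0 mm; DoF = Df − Dn = 926.97 − 512.42 ≈ 414.55 mm.
Setup B: H = 344²/(20×0.015) + 344 ≈ 394797.3 mm; DoF = Df − Dn = 49475.7 − 39615.6 ≈ 9860.1 mm.
Ratio = 9860.1 / 414.55 ≈ 23.8.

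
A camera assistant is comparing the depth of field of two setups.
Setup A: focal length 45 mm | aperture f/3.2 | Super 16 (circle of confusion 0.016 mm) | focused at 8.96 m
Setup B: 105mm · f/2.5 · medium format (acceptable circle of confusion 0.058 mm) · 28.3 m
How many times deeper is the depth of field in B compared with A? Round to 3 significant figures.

Setup A: H = 45²/(3.2×0.016) + 45 ≈ 39595.8 mm; DoF = Df − Dn = 11567.4 − 7311.9 ≈ 4255.5 mm.
Setup B: H = 105²/(2.5×0.058) + 105 ≈ 76139.5 mm; DoF = Df − Dn = 44979 − 20645 ≈ 24334 mm.
Ratio = 24334 / 4255.5 ≈ 5.72.

5.72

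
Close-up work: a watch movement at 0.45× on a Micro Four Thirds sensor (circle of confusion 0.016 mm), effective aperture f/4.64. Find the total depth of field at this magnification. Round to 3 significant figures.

0.733 mm

At magnification m, DoF ≈ 2·N_eff·c/m² = 2 × 4.64 × 0.016 / 0.45² = 0.1485 / 0.2025 ≈ 0.733 mm.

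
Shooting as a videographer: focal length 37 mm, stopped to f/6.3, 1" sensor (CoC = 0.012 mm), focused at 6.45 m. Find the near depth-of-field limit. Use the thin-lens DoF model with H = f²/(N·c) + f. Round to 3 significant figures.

Hyperfocal distance H = f²/(N·c) + f = 37²/(6.3 × 0.012) + 37 = 1369/0.0756 + 37 ≈ 18145.5 mm ≈ 18.15 m.
Near limit Dn = s·(H − f)/(H + s − 2f) = 6450 × (18145.5 − 37) / (18145.5 + 6450 − 2 × 37) = 6450 × 18108.5 / 24521.5 ≈ 4763.2 mm ≈ 4.76 m.

4.76 m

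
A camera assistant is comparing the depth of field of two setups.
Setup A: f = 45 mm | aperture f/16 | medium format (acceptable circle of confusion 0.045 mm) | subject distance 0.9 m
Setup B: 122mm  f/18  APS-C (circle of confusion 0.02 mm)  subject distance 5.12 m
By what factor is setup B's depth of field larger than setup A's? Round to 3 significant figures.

Setup A: H = 45²/(16×0.045) + 45 ≈ 2857.5 mm; DoF = Df − Dn = 1293.10 − 690.18 ≈ 602.92 mm.
Setup B: H = 122²/(18×0.02) + 122 ≈ 41466.4 mm; DoF = Df − Dn = 5824.1 − 4567.8 ≈ 1256.3 mm.
Ratio = 1256.3 / 602.92 ≈ 2.08.

2.08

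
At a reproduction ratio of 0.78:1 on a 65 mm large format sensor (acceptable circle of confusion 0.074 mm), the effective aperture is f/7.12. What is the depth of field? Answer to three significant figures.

At magnification m, DoF ≈ 2·N_eff·c/m² = 2 × 7.12 × 0.074 / 0.78² = 1.054 / 0.6084 ≈ 1.73 mm.

1.73 mm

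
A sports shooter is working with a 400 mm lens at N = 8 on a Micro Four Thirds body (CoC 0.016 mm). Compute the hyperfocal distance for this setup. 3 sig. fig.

1250 m

Hyperfocal distance H = f²/(N·c) + f = 400²/(8 × 0.016) + 400 = 160000/0.128 + 400 ≈ 1250400.0 mm ≈ 1250 m.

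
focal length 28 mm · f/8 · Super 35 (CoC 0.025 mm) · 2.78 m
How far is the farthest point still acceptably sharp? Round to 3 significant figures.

9.33 m

Hyperfocal distance H = f²/(N·c) + f = 28²/(8 × 0.025) + 28 = 784/0.2 + 28 ≈ 3948.0 mm ≈ 3.948 m.
Far limit Df = s·(H − f)/(H − s) = 2780 × (3948.0 − 28) / (3948.0 − 2780) = 2780 × 3920.0 / 1168.0 ≈ 9330.1 mm ≈ 9.33 m.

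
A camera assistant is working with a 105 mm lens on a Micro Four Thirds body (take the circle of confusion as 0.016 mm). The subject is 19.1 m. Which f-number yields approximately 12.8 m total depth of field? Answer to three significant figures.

Write h = H − f = f²/(N·c). The thin-lens limits are Dn = s·h/(h + (s−f)) and Df = s·h/(h − (s−f)), so DoF = Df − Dn = 2·s·(s−f)·h / (h² − (s−f)²).
That is a quadratic in h: DoF·h² − 2·s·(s−f)·h − DoF·(s−f)² = 0 ⇒ h = (s−f)·(s + √(s² + DoF²)) / DoF = 18995 × (19100 + √(19100² + 12800²)) / 12800 = 18995 × (19100 + 22992.4) / 12800 ≈ 62464 mm.
Then N = f²/(c·h) = 105² / (0.016 × 62464) = 11025 / 999.43 ≈ 11.

f/11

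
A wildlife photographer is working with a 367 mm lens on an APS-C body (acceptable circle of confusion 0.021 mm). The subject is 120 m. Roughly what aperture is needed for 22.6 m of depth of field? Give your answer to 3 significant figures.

f/5

Write h = H − f = f²/(N·c). The thin-lens limits are Dn = s·h/(h + (s−f)) and Df = s·h/(h − (s−f)), so DoF = Df − Dn = 2·s·(s−f)·h / (h² − (s−f)²).
That is a quadratic in h: DoF·h² − 2·s·(s−f)·h − DoF·(s−f)² = 0 ⇒ h = (s−f)·(s + √(s² + DoF²)) / DoF = 119633 × (120000 + √(120000² + 22600²)) / 22600 = 119633 × (120000 + 122110) / 22600 ≈ 1281606 mm.
Then N = f²/(c·h) = 367² / (0.021 × 1281606) = 134689 / 26914 ≈ 5.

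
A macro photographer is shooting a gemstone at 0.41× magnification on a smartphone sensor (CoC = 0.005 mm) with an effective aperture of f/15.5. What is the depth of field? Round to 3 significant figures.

At magnification m, DoF ≈ 2·N_eff·c/m² = 2 × 15.5 × 0.005 / 0.41² = 0.155 / 0.1681 ≈ 0.922 mm.

0.922 mm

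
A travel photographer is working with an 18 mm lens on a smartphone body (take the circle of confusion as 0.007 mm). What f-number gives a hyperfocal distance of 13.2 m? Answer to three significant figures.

f/3.51

Rearrange H = f²/(N·c) + f for N: N = f² / ((H − f)·c).
N = 18² / ((13200 − 18) × 0.007) = 324 / 92.27 ≈ 3.51.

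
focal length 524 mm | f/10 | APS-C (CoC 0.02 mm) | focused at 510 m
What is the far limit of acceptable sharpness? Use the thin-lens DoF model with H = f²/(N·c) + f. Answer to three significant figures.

Hyperfocal distance H = f²/(N·c) + f = 524²/(10 × 0.02) + 524 = 274576/0.2 + 524 ≈ 1373404.0 mm ≈ 1373 m.
Far limit Df = s·(H − f)/(H − s) = 510000 × (1373404.0 − 524) / (1373404.0 − 510000) = 510000 × 1372880.0 / 863404.0 ≈ 810940 mm ≈ 811 m.

811 m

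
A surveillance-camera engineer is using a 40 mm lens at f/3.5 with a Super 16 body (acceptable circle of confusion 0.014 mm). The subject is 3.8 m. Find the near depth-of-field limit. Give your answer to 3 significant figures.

Hyperfocal distance H = f²/(N·c) + f = 40²/(3.5 × 0.014) + 40 = 1600/0.049 + 40 ≈ 32693.1 mm ≈ 32.69 m.
Near limit Dn = s·(H − f)/(H + s − 2f) = 3800 × (32693.1 − 40) / (32693.1 + 3800 − 2 × 40) = 3800 × 32653.1 / 36413.1 ≈ 3407.6 mm ≈ 3.41 m.

3.41 m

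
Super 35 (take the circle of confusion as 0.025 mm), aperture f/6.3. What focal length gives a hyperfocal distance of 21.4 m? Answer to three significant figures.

58.0 mm

From H = f²/(N·c) + f, with f ≪ H: f ≈ √(H·N·c) = √(21400 × 6.3 × 0.025) = √3370.5 ≈ 58.06 mm.
Exact: f² + N·c·f − N·c·H = 0 ⇒ f = (−N·c + √((N·c)² + 4·N·c·H))/2 = (−0.1575 + √13482)/2 ≈ 57.977 mm ≈ 58.0 mm.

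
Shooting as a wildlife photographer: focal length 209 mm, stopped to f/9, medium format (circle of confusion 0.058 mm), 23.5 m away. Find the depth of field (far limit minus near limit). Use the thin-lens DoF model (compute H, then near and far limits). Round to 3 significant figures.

Hyperfocal distance H = f²/(N·c) + f = 209²/(9 × 0.058) + 209 = 43681/0.522 + 209 ≈ 83889.1 mm ≈ 83.89 m.
Near limit Dn = s·(H − f)/(H + s − 2f) = 23500 × (83889.1 − 209) / (83889.1 + 23500 − 2 × 209) = 23500 × 83680.1 / 106971.1 ≈ 18383 mm.
Far limit Df = s·(H − f)/(H − s) = 23500 × (83889.1 − 209) / (83889.1 − 23500) = 23500 × 83680.1 / 60389.1 ≈ 32564 mm.
Depth of field = Df − Dn = 32564 − 18383 ≈ 14181 mm ≈ 14.2 m.

14.2 m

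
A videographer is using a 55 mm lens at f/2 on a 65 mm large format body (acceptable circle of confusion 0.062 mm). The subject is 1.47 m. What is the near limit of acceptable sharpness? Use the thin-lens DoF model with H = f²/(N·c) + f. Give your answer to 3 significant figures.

1.39 m

Hyperfocal distance H = f²/(N·c) + f = 55²/(2 × 0.062) + 55 = 3025/0.124 + 55 ≈ 24450.2 mm ≈ 24.45 m.
Near limit Dn = s·(H − f)/(H + s − 2f) = 1470 × (24450.2 − 55) / (24450.2 + 1470 − 2 × 55) = 1470 × 24395.2 / 25810.2 ≈ 1389.4 mm ≈ 1.39 m.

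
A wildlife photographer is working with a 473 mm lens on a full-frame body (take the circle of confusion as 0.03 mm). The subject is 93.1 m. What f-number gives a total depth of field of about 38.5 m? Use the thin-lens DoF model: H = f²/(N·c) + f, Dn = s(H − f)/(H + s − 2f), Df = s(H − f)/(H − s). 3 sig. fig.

Write h = H − f = f²/(N·c). The thin-lens limits are Dn = s·h/(h + (s−f)) and Df = s·h/(h − (s−f)), so DoF = Df − Dn = 2·s·(s−f)·h / (h² − (s−f)²).
That is a quadratic in h: DoF·h² − 2·s·(s−f)·h − DoF·(s−f)² = 0 ⇒ h = (s−f)·(s + √(s² + DoF²)) / DoF = 92627 × (93100 + √(93100² + 38500²)) / 38500 = 92627 × (93100 + 100747) / 38500 ≈ 466375 mm.
Then N = f²/(c·h) = 473² / (0.03 × 466375) = 223729 / 13991 ≈ 16.

f/16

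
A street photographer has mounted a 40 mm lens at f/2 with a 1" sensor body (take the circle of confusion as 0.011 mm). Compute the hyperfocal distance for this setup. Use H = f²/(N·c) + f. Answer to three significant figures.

72.8 m

Hyperfocal distance H = f²/(N·c) + f = 40²/(2 × 0.011) + 40 = 1600/0.022 + 40 ≈ 72767.3 mm ≈ 72.8 m.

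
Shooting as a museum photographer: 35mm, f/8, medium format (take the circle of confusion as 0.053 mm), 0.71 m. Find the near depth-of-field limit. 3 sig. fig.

Hyperfocal distance H = f²/(N·c) + f = 35²/(8 × 0.053) + 35 = 1225/0.424 + 35 ≈ 2924.2 mm ≈ 2.924 m.
Near limit Dn = s·(H − f)/(H + s − 2f) = 710 × (2924.2 − 35) / (2924.2 + 710 − 2 × 35) = 710 × 2889.2 / 3564.2 ≈ 575.54 mm ≈ 0.576 m.

0.576 m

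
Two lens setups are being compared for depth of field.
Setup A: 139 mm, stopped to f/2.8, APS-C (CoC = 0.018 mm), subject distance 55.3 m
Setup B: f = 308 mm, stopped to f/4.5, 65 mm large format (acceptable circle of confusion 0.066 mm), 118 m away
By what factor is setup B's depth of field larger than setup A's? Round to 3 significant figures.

6.19

Setup A: H = 139²/(2.8×0.018) + 139 ≈ 383492.2 mm; DoF = Df − Dn = 64595 − 48344 ≈ 16251 mm.
Setup B: H = 308²/(4.5×0.066) + 308 ≈ 319715.4 mm; DoF = Df − Dn = 186848 − 86228 ≈ 100620 mm.
Ratio = 100620 / 16251 ≈ 6.19.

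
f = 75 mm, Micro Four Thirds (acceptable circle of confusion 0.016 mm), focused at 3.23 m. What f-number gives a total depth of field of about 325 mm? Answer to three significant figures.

Write h = H − f = f²/(N·c). The thin-lens limits are Dn = s·h/(h + (s−f)) and Df = s·h/(h − (s−f)), so DoF = Df − Dn = 2·s·(s−f)·h / (h² − (s−f)²).
That is a quadratic in h: DoF·h² − 2·s·(s−f)·h − DoF·(s−f)² = 0 ⇒ h = (s−f)·(s + √(s² + DoF²)) / DoF = 3155 × (3230 + √(3230² + 325²)) / 325 = 3155 × (3230 + 3246.31) / 325 ≈ 62870 mm.
Then N = f²/(c·h) = 75² / (0.016 × 62870) = 5625 / 1005.9 ≈ 5.59.

f/5.59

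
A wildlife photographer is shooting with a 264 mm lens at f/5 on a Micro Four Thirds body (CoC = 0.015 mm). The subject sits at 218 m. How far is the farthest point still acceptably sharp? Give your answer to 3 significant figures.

Hyperfocal distance H = f²/(N·c) + f = 264²/(5 × 0.015) + 264 = 69696/0.075 + 264 ≈ 929544.0 mm ≈ 929.5 m.
Far limit Df = s·(H − f)/(H − s) = 218000 × (929544.0 − 264) / (929544.0 − 218000) = 218000 × 929280.0 / 711544.0 ≈ 284709 mm ≈ 285 m.

285 m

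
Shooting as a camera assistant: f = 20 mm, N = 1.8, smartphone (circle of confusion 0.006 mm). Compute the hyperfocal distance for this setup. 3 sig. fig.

37.1 m

Hyperfocal distance H = f²/(N·c) + f = 20²/(1.8 × 0.006) + 20 = 400/0.0108 + 20 ≈ 37057.0 mm ≈ 37.1 m.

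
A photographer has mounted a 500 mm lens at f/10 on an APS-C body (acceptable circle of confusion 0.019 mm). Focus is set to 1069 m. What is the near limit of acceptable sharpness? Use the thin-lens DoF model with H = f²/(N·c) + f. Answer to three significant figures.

590 m

Hyperfocal distance H = f²/(N·c) + f = 500²/(10 × 0.019) + 500 = 250000/0.19 + 500 ≈ 1316289.5 mm ≈ 1316 m.
Near limit Dn = s·(H − f)/(H + s − 2f) = 1069000 × (1316289.5 − 500) / (1316289.5 + 1069000 − 2 × 500) = 1069000 × 1315789.5 / 2384289.5 ≈ 589936 mm ≈ 590 m.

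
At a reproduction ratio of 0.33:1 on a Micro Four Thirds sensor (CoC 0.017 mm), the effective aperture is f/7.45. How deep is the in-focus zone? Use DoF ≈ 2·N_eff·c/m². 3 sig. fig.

At magnification m, DoF ≈ 2·N_eff·c/m² = 2 × 7.45 × 0.017 / 0.33² = 0.2533 / 0.1089 ≈ 2.33 mm.

2.33 mm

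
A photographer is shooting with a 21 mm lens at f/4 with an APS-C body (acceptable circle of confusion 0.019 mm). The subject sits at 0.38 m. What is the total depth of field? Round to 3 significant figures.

47.2 mm

Hyperfocal distance H = f²/(N·c) + f = 21²/(4 × 0.019) + 21 = 441/0.076 + 21 ≈ 5823.6 mm ≈ 5.824 m.
Near limit Dn = s·(H − f)/(H + s − 2f) = 380 × (5823.6 − 21) / (5823.6 + 380 − 2 × 21) = 380 × 5802.6 / 6161.6 ≈ 357.860 mm.
Far limit Df = s·(H − f)/(H − s) = 380 × (5823.6 − 21) / (5823.6 − 380) = 380 × 5802.6 / 5443.6 ≈ 405.060 mm.
Depth of field = Df − Dn = 405.060 − 357.860 ≈ 47.200 mm.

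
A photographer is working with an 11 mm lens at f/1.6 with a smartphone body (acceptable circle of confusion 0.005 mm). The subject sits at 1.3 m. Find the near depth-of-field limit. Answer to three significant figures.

1.20 m

Hyperfocal distance H = f²/(N·c) + f = 11²/(1.6 × 0.005) + 11 = 121/0.008 + 11 ≈ 15136.0 mm ≈ 15.14 m.
Near limit Dn = s·(H − f)/(H + s − 2f) = 1300 × (15136.0 − 11) / (15136.0 + 1300 − 2 × 11) = 1300 × 15125.0 / 16414.0 ≈ 1197.9 mm ≈ 1.20 m.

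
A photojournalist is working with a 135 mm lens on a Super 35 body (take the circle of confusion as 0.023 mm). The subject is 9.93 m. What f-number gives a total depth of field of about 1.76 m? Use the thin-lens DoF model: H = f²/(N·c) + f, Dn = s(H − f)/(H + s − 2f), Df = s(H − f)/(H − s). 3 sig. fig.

Write h = H − f = f²/(N·c). The thin-lens limits are Dn = s·h/(h + (s−f)) and Df = s·h/(h − (s−f)), so DoF = Df − Dn = 2·s·(s−f)·h / (h² − (s−f)²).
That is a quadratic in h: DoF·h² − 2·s·(s−f)·h − DoF·(s−f)² = 0 ⇒ h = (s−f)·(s + √(s² + DoF²)) / DoF = 9795 × (9930 + √(9930² + 1760²)) / 1760 = 9795 × (9930 + 10084.8) / 1760 ≈ 111389 mm.
Then N = f²/(c·h) = 135² / (0.023 × 111389) = 18225 / 2561.9 ≈ 7.11.

f/7.11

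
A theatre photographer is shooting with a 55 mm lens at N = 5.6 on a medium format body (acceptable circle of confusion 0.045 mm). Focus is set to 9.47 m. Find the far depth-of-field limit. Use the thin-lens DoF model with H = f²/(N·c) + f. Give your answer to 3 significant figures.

43.9 m

Hyperfocal distance H = f²/(N·c) + f = 55²/(5.6 × 0.045) + 55 = 3025/0.252 + 55 ≈ 12059.0 mm ≈ 12.06 m.
Far limit Df = s·(H − f)/(H − s) = 9470 × (12059.0 − 55) / (12059.0 − 9470) = 9470 × 12004.0 / 2589.0 ≈ 43908 mm ≈ 43.9 m.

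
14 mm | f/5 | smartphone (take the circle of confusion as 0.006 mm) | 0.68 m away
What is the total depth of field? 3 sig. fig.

Hyperfocal distance H = f²/(N·c) + f = 14²/(5 × 0.006) + 14 = 196/0.03 + 14 ≈ 6547.3 mm ≈ 6.547 m.
Near limit Dn = s·(H − f)/(H + s − 2f) = 680 × (6547.3 − 14) / (6547.3 + 680 − 2 × 14) = 680 × 6533.3 / 7199.3 ≈ 617.09 mm.
Far limit Df = s·(H − f)/(H − s) = 680 × (6547.3 − 14) / (6547.3 − 680) = 680 × 6533.3 / 5867.3 ≈ 757.19 mm.
Depth of field = Df − Dn = 757.19 − 617.09 ≈ 140.10 mm.

140 mm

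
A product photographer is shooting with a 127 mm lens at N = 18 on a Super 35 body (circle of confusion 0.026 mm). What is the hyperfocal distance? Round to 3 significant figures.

34.6 m

Hyperfocal distance H = f²/(N·c) + f = 127²/(18 × 0.026) + 127 = 16129/0.468 + 127 ≈ 34590.7 mm ≈ 34.6 m.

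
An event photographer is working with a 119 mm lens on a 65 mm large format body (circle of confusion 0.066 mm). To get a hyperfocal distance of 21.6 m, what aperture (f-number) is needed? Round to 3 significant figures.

Rearrange H = f²/(N·c) + f for N: N = f² / ((H − f)·c).
N = 119² / ((21600 − 119) × 0.066) = 14161 / 1418 ≈ 9.99.

f/9.99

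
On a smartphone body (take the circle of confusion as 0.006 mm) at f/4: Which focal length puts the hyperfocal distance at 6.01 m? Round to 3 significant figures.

12.0 mm

From H = f²/(N·c) + f, with f ≪ H: f ≈ √(H·N·c) = √(6010 × 4 × 0.006) = √144.24 ≈ 12.01 mm.
The +f correction barely moves this — solving exactly, f² + N·c·f − N·c·H = 0 ⇒ f = (−N·c + √((N·c)² + 4·N·c·H))/2 = (−0.024 + √576.96)/2 ≈ 11.998 mm, so f ≈ 12.0 mm.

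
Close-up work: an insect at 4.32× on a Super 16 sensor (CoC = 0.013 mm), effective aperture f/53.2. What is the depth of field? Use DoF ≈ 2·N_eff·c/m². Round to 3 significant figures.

At magnification m, DoF ≈ 2·N_eff·c/m² = 2 × 53.2 × 0.013 / 4.32² = 1.383 / 18.66 ≈ 0.0741 mm.

0.0741 mm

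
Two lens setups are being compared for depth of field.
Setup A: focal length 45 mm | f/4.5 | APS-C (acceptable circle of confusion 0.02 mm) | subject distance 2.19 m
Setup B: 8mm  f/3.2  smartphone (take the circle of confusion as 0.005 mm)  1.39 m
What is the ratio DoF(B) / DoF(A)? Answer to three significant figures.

2.59

Setup A: H = 45²/(4.5×0.02) + 45 ≈ 22545.0 mm; DoF = Df − Dn = 2420.78 − 1999.39 ≈ 421.39 mm.
Setup B: H = 8²/(3.2×0.005) + 8 ≈ 4008.0 mm; DoF = Df − Dn = 2123.8 − 1033.1 ≈ 1090.7 mm.
Ratio = 1090.7 / 421.39 ≈ 2.59.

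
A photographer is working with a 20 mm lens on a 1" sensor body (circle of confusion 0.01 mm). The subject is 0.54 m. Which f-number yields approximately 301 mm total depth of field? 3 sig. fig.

Write h = H − f = f²/(N·c). The thin-lens limits are Dn = s·h/(h + (s−f)) and Df = s·h/(h − (s−f)), so DoF = Df − Dn = 2·s·(s−f)·h / (h² − (s−f)²).
That is a quadratic in h: DoF·h² − 2·s·(s−f)·h − DoF·(s−f)² = 0 ⇒ h = (s−f)·(s + √(s² + DoF²)) / DoF = 520 × (540 + √(540² + 301²)) / 301 = 520 × (540 + 618.224) / 301 ≈ 2000.9 mm.
Then N = f²/(c·h) = 20² / (0.01 × 2000.9) = 400 / 20.009 ≈ 20.

f/20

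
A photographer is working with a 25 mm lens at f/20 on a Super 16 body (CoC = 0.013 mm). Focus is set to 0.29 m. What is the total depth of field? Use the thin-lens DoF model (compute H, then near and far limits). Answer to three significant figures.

Hyperfocal distance H = f²/(N·c) + f = 25²/(20 × 0.013) + 25 = 625/0.26 + 25 ≈ 2428.8 mm ≈ 2.429 m.
Near limit Dn = s·(H − f)/(H + s − 2f) = 290 × (2428.8 − 25) / (2428.8 + 290 − 2 × 25) = 290 × 2403.8 / 2668.8 ≈ 261.205 mm.
Far limit Df = s·(H − f)/(H − s) = 290 × (2428.8 − 25) / (2428.8 − 290) = 290 × 2403.8 / 2138.8 ≈ 325.931 mm.
Depth of field = Df − Dn = 325.931 − 261.205 ≈ 64.726 mm.

64.7 mm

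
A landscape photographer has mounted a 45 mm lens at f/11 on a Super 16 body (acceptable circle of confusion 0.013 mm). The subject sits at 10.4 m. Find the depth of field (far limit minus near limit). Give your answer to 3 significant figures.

Hyperfocal distance H = f²/(N·c) + f = 45²/(11 × 0.013) + 45 = 2025/0.143 + 45 ≈ 14205.8 mm ≈ 14.21 m.
Near limit Dn = s·(H − f)/(H + s − 2f) = 10400 × (14205.8 − 45) / (14205.8 + 10400 − 2 × 45) = 10400 × 14160.8 / 24515.8 ≈ 6007 mm.
Far limit Df = s·(H − f)/(H − s) = 10400 × (14205.8 − 45) / (14205.8 − 10400) = 10400 × 14160.8 / 3805.8 ≈ 38697 mm.
Depth of field = Df − Dn = 38697 − 6007 ≈ 32690 mm ≈ 32.7 m.

32.7 m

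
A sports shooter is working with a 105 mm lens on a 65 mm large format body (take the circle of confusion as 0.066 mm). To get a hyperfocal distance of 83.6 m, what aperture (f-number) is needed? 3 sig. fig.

f/2.00

Rearrange H = f²/(N·c) + f for N: N = f² / ((H − f)·c).
N = 105² / ((83600 − 105) × 0.066) = 11025 / 5511 ≈ 2.00.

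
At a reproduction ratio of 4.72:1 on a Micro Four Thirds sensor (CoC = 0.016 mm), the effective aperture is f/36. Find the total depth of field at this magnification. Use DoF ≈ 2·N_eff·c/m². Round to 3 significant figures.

At magnification m, DoF ≈ 2·N_eff·c/m² = 2 × 36 × 0.016 / 4.72² = 1.152 / 22.28 ≈ 0.0517 mm.

0.0517 mm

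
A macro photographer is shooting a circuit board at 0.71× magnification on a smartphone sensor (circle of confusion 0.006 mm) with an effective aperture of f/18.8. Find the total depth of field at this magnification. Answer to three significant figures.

0.448 mm

At magnification m, DoF ≈ 2·N_eff·c/m² = 2 × 18.8 × 0.006 / 0.71² = 0.2256 / 0.5041 ≈ 0.448 mm.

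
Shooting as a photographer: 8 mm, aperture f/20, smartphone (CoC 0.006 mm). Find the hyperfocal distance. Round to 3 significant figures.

Hyperfocal distance H = f²/(N·c) + f = 8²/(20 × 0.006) + 8 = 64/0.12 + 8 ≈ 541.3 mm ≈ 0.541 m.

0.541 m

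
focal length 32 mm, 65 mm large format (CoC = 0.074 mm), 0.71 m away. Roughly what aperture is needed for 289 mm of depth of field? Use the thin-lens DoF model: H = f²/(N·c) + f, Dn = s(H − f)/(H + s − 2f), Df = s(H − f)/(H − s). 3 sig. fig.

f/3.99

Write h = H − f = f²/(N·c). The thin-lens limits are Dn = s·h/(h + (s−f)) and Df = s·h/(h − (s−f)), so DoF = Df − Dn = 2·s·(s−f)·h / (h² − (s−f)²).
That is a quadratic in h: DoF·h² − 2·s·(s−f)·h − DoF·(s−f)² = 0 ⇒ h = (s−f)·(s + √(s² + DoF²)) / DoF = 678 × (710 + √(710² + 289²)) / 289 = 678 × (710 + 766.564) / 289 ≈ 3464.1 mm.
Then N = f²/(c·h) = 32² / (0.074 × 3464.1) = 1024 / 256.34 ≈ 3.99.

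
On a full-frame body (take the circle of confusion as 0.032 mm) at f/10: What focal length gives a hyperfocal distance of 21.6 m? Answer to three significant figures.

83.0 mm

From H = f²/(N·c) + f, with f ≪ H: f ≈ √(H·N·c) = √(21600 × 10 × 0.032) = √6912.0 ≈ 83.14 mm.
Exact: f² + N·c·f − N·c·H = 0 ⇒ f = (−N·c + √((N·c)² + 4·N·c·H))/2 = (−0.32 + √27648)/2 ≈ 82.979 mm ≈ 83.0 mm.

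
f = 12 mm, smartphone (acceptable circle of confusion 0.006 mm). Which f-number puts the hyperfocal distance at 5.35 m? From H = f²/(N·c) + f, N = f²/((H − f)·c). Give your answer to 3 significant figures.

f/4.50

Rearrange H = f²/(N·c) + f for N: N = f² / ((H − f)·c).
N = 12² / ((5350 − 12) × 0.006) = 144 / 32.03 ≈ 4.50.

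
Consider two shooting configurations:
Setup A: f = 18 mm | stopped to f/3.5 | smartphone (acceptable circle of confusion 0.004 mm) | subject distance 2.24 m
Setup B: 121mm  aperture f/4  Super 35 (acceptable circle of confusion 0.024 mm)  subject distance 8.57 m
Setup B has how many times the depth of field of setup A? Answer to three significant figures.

Setup A: H = 18²/(3.5×0.004) + 18 ≈ 23160.9 mm; DoF = Df − Dn = 2477.91 − 2043.77 ≈ 434.14 mm.
Setup B: H = 121²/(4×0.024) + 121 ≈ 152631.4 mm; DoF = Df − Dn = 9072.62 − 8120.15 ≈ 952.47 mm.
Ratio = 952.47 / 434.14 ≈ 2.19.

2.19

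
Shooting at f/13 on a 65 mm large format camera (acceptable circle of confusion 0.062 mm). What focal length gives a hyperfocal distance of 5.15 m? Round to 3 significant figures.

From H = f²/(N·c) + f, with f ≪ H: f ≈ √(H·N·c) = √(5150 × 13 × 0.062) = √4150.9 ≈ 64.43 mm.
Exact: f² + N·c·f − N·c·H = 0 ⇒ f = (−N·c + √((N·c)² + 4·N·c·H))/2 = (−0.806 + √16604)/2 ≈ 64.026 mm ≈ 64.0 mm.

64.0 mm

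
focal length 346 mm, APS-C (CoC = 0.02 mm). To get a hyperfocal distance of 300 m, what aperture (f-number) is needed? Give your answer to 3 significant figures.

f/20

Rearrange H = f²/(N·c) + f for N: N = f² / ((H − f)·c).
N = 346² / ((300000 − 346) × 0.02) = 119716 / 5993 ≈ 20.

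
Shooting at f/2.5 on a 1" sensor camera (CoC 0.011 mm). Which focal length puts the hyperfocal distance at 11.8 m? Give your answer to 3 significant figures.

From H = f²/(N·c) + f, with f ≪ H: f ≈ √(H·N·c) = √(11800 × 2.5 × 0.011) = √324.50 ≈ 18.01 mm.
The +f correction barely moves this — solving exactly, f² + N·c·f − N·c·H = 0 ⇒ f = (−N·c + √((N·c)² + 4·N·c·H))/2 = (−0.0275 + √1298.0)/2 ≈ 18.000 mm, so f ≈ 18.0 mm.

18.0 mm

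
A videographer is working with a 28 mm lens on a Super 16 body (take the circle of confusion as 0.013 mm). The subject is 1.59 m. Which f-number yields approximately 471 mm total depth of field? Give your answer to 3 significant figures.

f/5.60

Write h = H − f = f²/(N·c). The thin-lens limits are Dn = s·h/(h + (s−f)) and Df = s·h/(h − (s−f)), so DoF = Df − Dn = 2·s·(s−f)·h / (h² − (s−f)²).
That is a quadratic in h: DoF·h² − 2·s·(s−f)·h − DoF·(s−f)² = 0 ⇒ h = (s−f)·(s + √(s² + DoF²)) / DoF = 1562 × (1590 + √(1590² + 471²)) / 471 = 1562 × (1590 + 1658.29) / 471 ≈ 10772 mm.
Then N = f²/(c·h) = 28² / (0.013 × 10772) = 784 / 140.04 ≈ 5.60.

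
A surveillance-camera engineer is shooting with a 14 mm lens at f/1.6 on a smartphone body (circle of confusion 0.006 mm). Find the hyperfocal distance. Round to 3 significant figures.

20.4 m

Hyperfocal distance H = f²/(N·c) + f = 14²/(1.6 × 0.006) + 14 = 196/0.0096 + 14 ≈ 20430.7 mm ≈ 20.4 m.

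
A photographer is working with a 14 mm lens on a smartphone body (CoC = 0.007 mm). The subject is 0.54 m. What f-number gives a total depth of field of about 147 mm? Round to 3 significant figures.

Write h = H − f = f²/(N·c). The thin-lens limits are Dn = s·h/(h + (s−f)) and Df = s·h/(h − (s−f)), so DoF = Df − Dn = 2·s·(s−f)·h / (h² − (s−f)²).
That is a quadratic in h: DoF·h² − 2·s·(s−f)·h − DoF·(s−f)² = 0 ⇒ h = (s−f)·(s + √(s² + DoF²)) / DoF = 526 × (540 + √(540² + 147²)) / 147 = 526 × (540 + 559.651) / 147 ≈ 3934.8 mm.
Then N = f²/(c·h) = 14² / (0.007 × 3934.8) = 196 / 27.544 ≈ 7.12.

f/7.12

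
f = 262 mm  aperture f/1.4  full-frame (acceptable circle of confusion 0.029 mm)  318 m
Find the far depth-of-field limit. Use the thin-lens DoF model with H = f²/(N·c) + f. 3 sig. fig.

Hyperfocal distance H = f²/(N·c) + f = 262²/(1.4 × 0.029) + 262 = 68644/0.0406 + 262 ≈ 1691000.9 mm ≈ 1691 m.
Far limit Df = s·(H − f)/(H − s) = 318000 × (1691000.9 − 262) / (1691000.9 − 318000) = 318000 × 1690738.9 / 1373000.9 ≈ 391591 mm ≈ 392 m.

392 m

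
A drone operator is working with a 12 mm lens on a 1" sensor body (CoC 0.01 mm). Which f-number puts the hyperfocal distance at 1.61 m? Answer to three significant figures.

f/9.01

Rearrange H = f²/(N·c) + f for N: N = f² / ((H − f)·c).
N = 12² / ((1610 − 12) × 0.01) = 144 / 15.98 ≈ 9.01.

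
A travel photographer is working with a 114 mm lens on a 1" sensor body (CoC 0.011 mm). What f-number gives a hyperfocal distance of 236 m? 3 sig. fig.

f/5.01

Rearrange H = f²/(N·c) + f for N: N = f² / ((H − f)·c).
N = 114² / ((236000 − 114) × 0.011) = 12996 / 2595 ≈ 5.01.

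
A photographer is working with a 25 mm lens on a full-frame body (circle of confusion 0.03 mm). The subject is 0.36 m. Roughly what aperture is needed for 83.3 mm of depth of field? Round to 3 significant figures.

Write h = H − f = f²/(N·c). The thin-lens limits are Dn = s·h/(h + (s−f)) and Df = s·h/(h − (s−f)), so DoF = Df − Dn = 2·s·(s−f)·h / (h² − (s−f)²).
That is a quadratic in h: DoF·h² − 2·s·(s−f)·h − DoF·(s−f)² = 0 ⇒ h = (s−f)·(s + √(s² + DoF²)) / DoF = 335 × (360 + √(360² + 83.3²)) / 83.3 = 335 × (360 + 369.512) / 83.3 ≈ 2933.8 mm.
Then N = f²/(c·h) = 25² / (0.03 × 2933.8) = 625 / 88.014 ≈ 7.10.

f/7.10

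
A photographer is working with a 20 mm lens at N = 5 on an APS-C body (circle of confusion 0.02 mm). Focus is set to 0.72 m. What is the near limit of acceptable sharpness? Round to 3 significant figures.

0.613 m

Hyperfocal distance H = f²/(N·c) + f = 20²/(5 × 0.02) + 20 = 400/0.1 + 20 ≈ 4020.0 mm ≈ 4.020 m.
Near limit Dn = s·(H − f)/(H + s − 2f) = 720 × (4020.0 − 20) / (4020.0 + 720 − 2 × 20) = 720 × 4000.0 / 4700.0 ≈ 612.77 mm ≈ 0.613 m.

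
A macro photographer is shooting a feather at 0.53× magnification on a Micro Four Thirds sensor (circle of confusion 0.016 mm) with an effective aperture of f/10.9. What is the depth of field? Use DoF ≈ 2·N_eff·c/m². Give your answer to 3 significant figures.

At magnification m, DoF ≈ 2·N_eff·c/m² = 2 × 10.9 × 0.016 / 0.53² = 0.3488 / 0.2809 ≈ 1.24 mm.

1.24 mm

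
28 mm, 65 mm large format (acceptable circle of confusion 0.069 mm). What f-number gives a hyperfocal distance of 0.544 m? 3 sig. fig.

Rearrange H = f²/(N·c) + f for N: N = f² / ((H − f)·c).
N = 28² / ((544 − 28) × 0.069) = 784 / 35.60 ≈ 22.

f/22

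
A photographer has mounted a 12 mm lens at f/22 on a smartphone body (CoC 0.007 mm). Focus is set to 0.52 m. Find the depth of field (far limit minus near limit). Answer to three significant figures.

0.802 m

Hyperfocal distance H = f²/(N·c) + f = 12²/(22 × 0.007) + 12 = 144/0.154 + 12 ≈ 947.1 mm ≈ 0.947 m.
Near limit Dn = s·(H − f)/(H + s − 2f) = 520 × (947.1 − 12) / (947.1 + 520 − 2 × 12) = 520 × 935.1 / 1443.1 ≈ 336.95 mm.
Far limit Df = s·(H − f)/(H − s) = 520 × (947.1 − 12) / (947.1 − 520) = 520 × 935.1 / 427.1 ≈ 1138.55 mm.
Depth of field = Df − Dn = 1138.55 − 336.95 ≈ 801.60 mm ≈ 0.802 m.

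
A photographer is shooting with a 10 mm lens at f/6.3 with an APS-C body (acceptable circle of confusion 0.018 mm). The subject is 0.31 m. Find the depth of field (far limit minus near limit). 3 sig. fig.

239 mm

Hyperfocal distance H = f²/(N·c) + f = 10²/(6.3 × 0.018) + 10 = 100/0.1134 + 10 ≈ 891.8 mm ≈ 0.892 m.
Near limit Dn = s·(H − f)/(H + s − 2f) = 310 × (891.8 − 10) / (891.8 + 310 − 2 × 10) = 310 × 881.8 / 1181.8 ≈ 231.31 mm.
Far limit Df = s·(H − f)/(H − s) = 310 × (891.8 − 10) / (891.8 − 310) = 310 × 881.8 / 581.8 ≈ 469.84 mm.
Depth of field = Df − Dn = 469.84 − 231.31 ≈ 238.53 mm.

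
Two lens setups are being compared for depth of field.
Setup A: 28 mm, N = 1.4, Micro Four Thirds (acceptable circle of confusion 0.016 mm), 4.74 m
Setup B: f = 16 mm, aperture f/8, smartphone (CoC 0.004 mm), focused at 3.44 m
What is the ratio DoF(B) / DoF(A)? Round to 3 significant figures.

Setup A: H = 28²/(1.4×0.016) + 28 ≈ 35028.0 mm; DoF = Df − Dn = 5477.4 − 4177.6 ≈ 1299.8 mm.
Setup B: H = 16²/(8×0.004) + 16 ≈ 8016.0 mm; DoF = Df − Dn = 6014.0 − 2409.0 ≈ 3605.0 mm.
Ratio = 3605.0 / 1299.8 ≈ 2.77.

2.77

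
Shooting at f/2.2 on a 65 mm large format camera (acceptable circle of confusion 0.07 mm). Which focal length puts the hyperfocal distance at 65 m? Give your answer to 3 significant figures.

100 mm

From H = f²/(N·c) + f, with f ≪ H: f ≈ √(H·N·c) = √(65000 × 2.2 × 0.07) = √10010 ≈ 100.0 mm.
The +f correction barely moves this — solving exactly, f² + N·c·f − N·c·H = 0 ⇒ f = (−N·c + √((N·c)² + 4·N·c·H))/2 = (−0.154 + √40040)/2 ≈ 99.973 mm, so f ≈ 100 mm.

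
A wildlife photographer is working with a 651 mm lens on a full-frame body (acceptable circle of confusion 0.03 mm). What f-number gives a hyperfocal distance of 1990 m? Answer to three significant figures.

Rearrange H = f²/(N·c) + f for N: N = f² / ((H − f)·c).
N = 651² / ((1990000 − 651) × 0.03) = 423801 / 59680 ≈ 7.10.

f/7.10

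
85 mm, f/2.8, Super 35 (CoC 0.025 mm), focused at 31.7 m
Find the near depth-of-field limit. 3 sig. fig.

Hyperfocal distance H = f²/(N·c) + f = 85²/(2.8 × 0.025) + 85 = 7225/0.07 + 85 ≈ 103299.3 mm ≈ 103.3 m.
Near limit Dn = s·(H − f)/(H + s − 2f) = 31700 × (103299.3 − 85) / (103299.3 + 31700 − 2 × 85) = 31700 × 103214.3 / 134829.3 ≈ 24267 mm ≈ 24.3 m.

24.3 m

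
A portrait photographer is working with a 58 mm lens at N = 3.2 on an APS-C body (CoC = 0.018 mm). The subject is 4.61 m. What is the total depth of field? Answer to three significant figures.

0.723 m

Hyperfocal distance H = f²/(N·c) + f = 58²/(3.2 × 0.018) + 58 = 3364/0.0576 + 58 ≈ 58460.8 mm ≈ 58.46 m.
Near limit Dn = s·(H − f)/(H + s − 2f) = 4610 × (58460.8 − 58) / (58460.8 + 4610 − 2 × 58) = 4610 × 58402.8 / 62954.8 ≈ 4276.67 mm.
Far limit Df = s·(H − f)/(H − s) = 4610 × (58460.8 − 58) / (58460.8 − 4610) = 4610 × 58402.8 / 53850.8 ≈ 4999.68 mm.
Depth of field = Df − Dn = 4999.68 − 4276.67 ≈ 723.01 mm ≈ 0.723 m.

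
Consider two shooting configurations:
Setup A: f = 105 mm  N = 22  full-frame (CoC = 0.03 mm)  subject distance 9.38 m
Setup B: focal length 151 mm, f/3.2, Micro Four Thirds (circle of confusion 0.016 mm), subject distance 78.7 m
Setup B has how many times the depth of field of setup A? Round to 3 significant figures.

Setup A: H = 105²/(22×0.03) + 105 ≈ 16809.5 mm; DoF = Df − Dn = 21090 − 6031 ≈ 15059 mm.
Setup B: H = 151²/(3.2×0.016) + 151 ≈ 445483.0 mm; DoF = Df − Dn = 95554 − 66900 ≈ 28654 mm.
Ratio = 28654 / 15059 ≈ 1.90.

1.90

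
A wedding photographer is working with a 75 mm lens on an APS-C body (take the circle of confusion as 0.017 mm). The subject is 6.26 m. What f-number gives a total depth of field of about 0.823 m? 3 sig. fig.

Write h = H − f = f²/(N·c). The thin-lens limits are Dn = s·h/(h + (s−f)) and Df = s·h/(h − (s−f)), so DoF = Df − Dn = 2·s·(s−f)·h / (h² − (s−f)²).
That is a quadratic in h: DoF·h² − 2·s·(s−f)·h − DoF·(s−f)² = 0 ⇒ h = (s−f)·(s + √(s² + DoF²)) / DoF = 6185 × (6260 + √(6260² + 823²)) / 823 = 6185 × (6260 + 6313.87) / 823 ≈ 94495 mm.
Then N = f²/(c·h) = 75² / (0.017 × 94495) = 5625 / 1606.4 ≈ 3.50.

f/3.50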